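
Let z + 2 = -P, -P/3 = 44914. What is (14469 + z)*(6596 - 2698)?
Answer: 581616682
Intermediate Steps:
P = -134742 (P = -3*44914 = -134742)
z = 134740 (z = -2 - 1*(-134742) = -2 + 134742 = 134740)
(14469 + z)*(6596 - 2698) = (14469 + 134740)*(6596 - 2698) = 149209*3898 = 581616682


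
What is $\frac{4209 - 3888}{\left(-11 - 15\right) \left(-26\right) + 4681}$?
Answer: $\frac{321}{5357} \approx 0.059922$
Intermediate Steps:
$\frac{4209 - 3888}{\left(-11 - 15\right) \left(-26\right) + 4681} = \frac{321}{\left(-26\right) \left(-26\right) + 4681} = \frac{321}{676 + 4681} = \frac{321}{5357}$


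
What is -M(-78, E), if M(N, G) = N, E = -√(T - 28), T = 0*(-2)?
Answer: 78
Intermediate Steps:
T = 0
E = -2*I*√7 (E = -√(0 - 28) = -√(-28) = -2*I*√7 ≈ -5.2915*I)
-M(-78, E) = -1*(-78) = 78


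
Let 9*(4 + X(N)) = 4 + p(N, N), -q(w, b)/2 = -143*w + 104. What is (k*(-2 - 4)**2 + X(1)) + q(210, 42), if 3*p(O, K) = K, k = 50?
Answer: 1664509/27 ≈ 61649.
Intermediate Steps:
p(O, K) = K/3
q(w, b) = -208 + 286*w (q(w, b) = -2*(-143*w + 104) = -2*(104 - 143*w) = -208 + 286*w)
X(N) = -32/9 + N/27 (X(N) = -4 + (4 + N/3)/9 = -4 + (4/9 + N/27) = -32/9 + N/27)
(k*(-2 - 4)**2 + X(1)) + q(210, 42) = (50*(-2 - 4)**2 + (-32/9 + (1/27)*1)) + (-208 + 286*210) = (50*(-6)**2 + (-32/9 + 1/27)) + (-208 + 60060) = (50*36 - 95/27) + 59852 = (1800 - 95/27) + 59852 = 48505/27 + 59852 = 1664509/27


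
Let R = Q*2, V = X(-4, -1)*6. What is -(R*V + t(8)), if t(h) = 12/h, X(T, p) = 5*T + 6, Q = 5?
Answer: 1677/2 ≈ 838.50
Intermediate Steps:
X(T, p) = 6 + 5*T
V = -84 (V = (6 + 5*(-4))*6 = (6 - 20)*6 = -14*6 = -84)
R = 10 (R = 5*2 = 10)
-(R*V + t(8)) = -(10*(-84) + 12/8) = -(-840 + 12*(⅛)) = -(-840 + 3/2) = -1*(-1677/2) = 1677/2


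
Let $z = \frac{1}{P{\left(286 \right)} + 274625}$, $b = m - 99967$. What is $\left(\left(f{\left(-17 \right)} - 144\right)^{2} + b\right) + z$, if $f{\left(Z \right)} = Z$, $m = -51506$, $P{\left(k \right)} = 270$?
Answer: $- \frac{34513617039}{274895} \approx -1.2555 \cdot 10^{5}$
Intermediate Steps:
$b = -151473$ ($b = -51506 - 99967 = -151473$)
$z = \frac{1}{274895}$ ($z = \frac{1}{270 + 274625} = \frac{1}{274895} \approx 3.6378 \cdot 10^{-6}$)
$\left(\left(f{\left(-17 \right)} - 144\right)^{2} + b\right) + z = \left(\left(-17 - 144\right)^{2} - 151473\right) + \frac{1}{274895} = \left(\left(-161\right)^{2} - 151473\right) + \frac{1}{274895} = \left(25921 - 151473\right) + \frac{1}{274895} = -125552 + \frac{1}{274895} = - \frac{34513617039}{274895}$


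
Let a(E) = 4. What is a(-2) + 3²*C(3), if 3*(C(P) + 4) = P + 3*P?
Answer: 4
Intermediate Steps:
C(P) = -4 + 4*P/3 (C(P) = -4 + (P + 3*P)/3 = -4 + (4*P)/3 = -4 + 4*P/3)
a(-2) + 3²*C(3) = 4 + 3²*(-4 + (4/3)*3) = 4 + 9*(-4 + 4) = 4 + 9*0 = 4 + 0 = 4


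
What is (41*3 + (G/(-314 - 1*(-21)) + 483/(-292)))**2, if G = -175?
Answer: 108846842154961/7319829136 ≈ 14870.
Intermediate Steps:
(41*3 + (G/(-314 - 1*(-21)) + 483/(-292)))**2 = (41*3 + (-175/(-314 - 1*(-21)) + 483/(-292)))**2 = (123 + (-175/(-314 + 21) + 483*(-1/292)))**2 = (123 + (-175/(-293) - 483/292))**2 = (123 + (-175*(-1/293) - 483/292))**2 = (123 + (175/293 - 483/292))**2 = (123 - 90419/85556)**2 = (10432969/85556)**2 = 108846842154961/7319829136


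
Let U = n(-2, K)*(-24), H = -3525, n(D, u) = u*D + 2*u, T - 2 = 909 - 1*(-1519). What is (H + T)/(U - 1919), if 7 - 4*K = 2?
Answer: 1095/1919 ≈ 0.57061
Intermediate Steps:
T = 2430 (T = 2 + (909 - 1*(-1519)) = 2 + (909 + 1519) = 2 + 2428 = 2430)
K = 5/4 (K = 7/4 - 1/4*2 = 7/4 - 1/2 = 5/4 ≈ 1.2500)
n(D, u) = 2*u + D*u (n(D, u) = D*u + 2*u = 2*u + D*u)
U = 0 (U = (5*(2 - 2)/4)*(-24) = ((5/4)*0)*(-24) = 0*(-24) = 0)
(H + T)/(U - 1919) = (-3525 + 2430)/(0 - 1919) = -1095/(-1919) = -1095*(-1/1919) = 1095/1919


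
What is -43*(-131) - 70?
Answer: 5563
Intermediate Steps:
-43*(-131) - 70 = 5633 - 70 = 5563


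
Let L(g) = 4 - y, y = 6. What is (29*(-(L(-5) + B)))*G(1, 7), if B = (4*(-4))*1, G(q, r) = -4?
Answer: -2088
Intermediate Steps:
L(g) = -2 (L(g) = 4 - 1*6 = 4 - 6 = -2)
B = -16 (B = -16*1 = -16)
(29*(-(L(-5) + B)))*G(1, 7) = (29*(-(-2 - 16)))*(-4) = (29*(-1*(-18)))*(-4) = (29*18)*(-4) = 522*(-4) = -2088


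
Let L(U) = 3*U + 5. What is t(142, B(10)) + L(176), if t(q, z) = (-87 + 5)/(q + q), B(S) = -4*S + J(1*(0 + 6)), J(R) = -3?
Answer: 75645/142 ≈ 532.71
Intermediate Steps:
L(U) = 5 + 3*U
B(S) = -3 - 4*S (B(S) = -4*S - 3 = -3 - 4*S)
t(q, z) = -41/q (t(q, z) = -82*1/(2*q) = -41/q)
t(142, B(10)) + L(176) = -41/142 + (5 + 3*176) = -41*1/142 + (5 + 528) = -41/142 + 533 = 75645/142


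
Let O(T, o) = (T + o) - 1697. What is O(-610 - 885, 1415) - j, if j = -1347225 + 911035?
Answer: 434413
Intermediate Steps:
O(T, o) = -1697 + T + o
j = -436190
O(-610 - 885, 1415) - j = (-1697 + (-610 - 885) + 1415) - 1*(-436190) = (-1697 - 1495 + 1415) + 436190 = -1777 + 436190 = 434413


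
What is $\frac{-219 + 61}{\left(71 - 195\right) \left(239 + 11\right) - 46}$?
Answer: $\frac{79}{15523} \approx 0.0050892$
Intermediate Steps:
$\frac{-219 + 61}{\left(71 - 195\right) \left(239 + 11\right) - 46} = - \frac{158}{\left(-124\right) 250 - 46} = - \frac{158}{-31000 - 46} = - \frac{158}{-31046} = \left(-158\right) \left(- \frac{1}{31046}\right) = \frac{79}{15523}$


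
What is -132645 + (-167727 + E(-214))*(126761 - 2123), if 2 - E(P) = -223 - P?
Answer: -20903919453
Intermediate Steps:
E(P) = 225 + P (E(P) = 2 - (-223 - P) = 2 + (223 + P) = 225 + P)
-132645 + (-167727 + E(-214))*(126761 - 2123) = -132645 + (-167727 + (225 - 214))*(126761 - 2123) = -132645 + (-167727 + 11)*124638 = -132645 - 167716*124638 = -132645 - 20903786808 = -20903919453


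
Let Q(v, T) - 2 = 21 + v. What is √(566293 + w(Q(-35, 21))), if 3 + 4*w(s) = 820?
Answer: √2265989/2 ≈ 752.66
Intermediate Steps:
Q(v, T) = 23 + v (Q(v, T) = 2 + (21 + v) = 23 + v)
w(s) = 817/4 (w(s) = -¾ + (¼)*820 = -¾ + 205 = 817/4)
√(566293 + w(Q(-35, 21))) = √(566293 + 817/4) = √(2265989/4) = √2265989/2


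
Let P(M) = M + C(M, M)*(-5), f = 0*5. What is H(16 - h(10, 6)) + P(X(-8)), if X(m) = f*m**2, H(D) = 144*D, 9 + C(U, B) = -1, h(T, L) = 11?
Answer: 770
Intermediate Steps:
C(U, B) = -10 (C(U, B) = -9 - 1 = -10)
f = 0
X(m) = 0 (X(m) = 0*m**2 = 0)
P(M) = 50 + M (P(M) = M - 10*(-5) = M + 50 = 50 + M)
H(16 - h(10, 6)) + P(X(-8)) = 144*(16 - 1*11) + (50 + 0) = 144*(16 - 11) + 50 = 144*5 + 50 = 720 + 50 = 770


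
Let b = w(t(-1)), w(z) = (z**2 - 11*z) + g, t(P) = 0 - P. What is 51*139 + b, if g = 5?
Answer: 7084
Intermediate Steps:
t(P) = -P
w(z) = 5 + z**2 - 11*z (w(z) = (z**2 - 11*z) + 5 = 5 + z**2 - 11*z)
b = -5 (b = 5 + (-1*(-1))**2 - (-11)*(-1) = 5 + 1**2 - 11*1 = 5 + 1 - 11 = -5)
51*139 + b = 51*139 - 5 = 7089 - 5 = 7084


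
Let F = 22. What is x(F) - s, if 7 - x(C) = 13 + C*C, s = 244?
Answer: -734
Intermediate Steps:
x(C) = -6 - C² (x(C) = 7 - (13 + C*C) = 7 - (13 + C²) = 7 + (-13 - C²) = -6 - C²)
x(F) - s = (-6 - 1*22²) - 1*244 = (-6 - 1*484) - 244 = (-6 - 484) - 244 = -490 - 244 = -734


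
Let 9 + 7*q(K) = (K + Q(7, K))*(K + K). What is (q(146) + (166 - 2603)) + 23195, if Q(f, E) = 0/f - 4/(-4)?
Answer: 188221/7 ≈ 26889.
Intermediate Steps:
Q(f, E) = 1 (Q(f, E) = 0 - 4*(-¼) = 0 + 1 = 1)
q(K) = -9/7 + 2*K*(1 + K)/7 (q(K) = -9/7 + ((K + 1)*(K + K))/7 = -9/7 + ((1 + K)*(2*K))/7 = -9/7 + (2*K*(1 + K))/7 = -9/7 + 2*K*(1 + K)/7)
(q(146) + (166 - 2603)) + 23195 = ((-9/7 + (2/7)*146 + (2/7)*146²) + (166 - 2603)) + 23195 = ((-9/7 + 292/7 + (2/7)*21316) - 2437) + 23195 = ((-9/7 + 292/7 + 42632/7) - 2437) + 23195 = (42915/7 - 2437) + 23195 = 25856/7 + 23195 = 188221/7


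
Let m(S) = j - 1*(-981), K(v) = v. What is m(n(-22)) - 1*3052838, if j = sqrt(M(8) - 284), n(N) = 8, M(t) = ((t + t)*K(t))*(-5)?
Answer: -3051857 + 2*I*sqrt(231) ≈ -3.0519e+6 + 30.397*I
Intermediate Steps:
M(t) = -10*t**2 (M(t) = ((t + t)*t)*(-5) = ((2*t)*t)*(-5) = (2*t**2)*(-5) = -10*t**2)
j = 2*I*sqrt(231) (j = sqrt(-10*8**2 - 284) = sqrt(-10*64 - 284) = sqrt(-640 - 284) = sqrt(-924) = 2*I*sqrt(231) ≈ 30.397*I)
m(S) = 981 + 2*I*sqrt(231) (m(S) = 2*I*sqrt(231) - 1*(-981) = 2*I*sqrt(231) + 981 = 981 + 2*I*sqrt(231))
m(n(-22)) - 1*3052838 = (981 + 2*I*sqrt(231)) - 1*3052838 = (981 + 2*I*sqrt(231)) - 3052838 = -3051857 + 2*I*sqrt(231)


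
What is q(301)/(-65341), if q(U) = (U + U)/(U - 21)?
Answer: -43/1306820 ≈ -3.2904e-5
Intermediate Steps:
q(U) = 2*U/(-21 + U) (q(U) = (2*U)/(-21 + U) = 2*U/(-21 + U))
q(301)/(-65341) = (2*301/(-21 + 301))/(-65341) = (2*301/280)*(-1/65341) = (2*301*(1/280))*(-1/65341) = (43/20)*(-1/65341) = -43/1306820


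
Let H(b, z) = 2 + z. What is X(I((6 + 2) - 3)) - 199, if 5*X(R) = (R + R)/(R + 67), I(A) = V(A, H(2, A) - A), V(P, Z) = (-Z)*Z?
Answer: -62693/315 ≈ -199.03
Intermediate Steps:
V(P, Z) = -Z**2
I(A) = -4 (I(A) = -((2 + A) - A)**2 = -1*2**2 = -1*4 = -4)
X(R) = 2*R/(5*(67 + R)) (X(R) = ((R + R)/(R + 67))/5 = ((2*R)/(67 + R))/5 = (2*R/(67 + R))/5 = 2*R/(5*(67 + R)))
X(I((6 + 2) - 3)) - 199 = (2/5)*(-4)/(67 - 4) - 199 = (2/5)*(-4)/63 - 199 = (2/5)*(-4)*(1/63) - 199 = -8/315 - 199 = -62693/315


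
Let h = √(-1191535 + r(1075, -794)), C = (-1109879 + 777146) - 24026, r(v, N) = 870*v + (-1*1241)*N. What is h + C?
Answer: -356759 + √729069 ≈ -3.5591e+5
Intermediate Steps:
r(v, N) = -1241*N + 870*v (r(v, N) = 870*v - 1241*N = -1241*N + 870*v)
C = -356759 (C = -332733 - 24026 = -356759)
h = √729069 (h = √(-1191535 + (-1241*(-794) + 870*1075)) = √(-1191535 + (985354 + 935250)) = √(-1191535 + 1920604) = √729069 ≈ 853.86)
h + C = √729069 - 356759 = -356759 + √729069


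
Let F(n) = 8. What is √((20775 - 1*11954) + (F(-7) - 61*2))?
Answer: √8707 ≈ 93.311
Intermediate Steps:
√((20775 - 1*11954) + (F(-7) - 61*2)) = √((20775 - 1*11954) + (8 - 61*2)) = √((20775 - 11954) + (8 - 122)) = √(8821 - 114) = √8707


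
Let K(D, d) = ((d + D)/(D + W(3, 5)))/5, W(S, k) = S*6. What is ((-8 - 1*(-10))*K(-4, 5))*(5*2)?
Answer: 2/7 ≈ 0.28571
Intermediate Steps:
W(S, k) = 6*S
K(D, d) = (D + d)/(5*(18 + D)) (K(D, d) = ((d + D)/(D + 6*3))/5 = ((D + d)/(D + 18))*(⅕) = ((D + d)/(18 + D))*(⅕) = (D + d)/(5*(18 + D)))
((-8 - 1*(-10))*K(-4, 5))*(5*2) = ((-8 - 1*(-10))*((-4 + 5)/(5*(18 - 4))))*(5*2) = ((-8 + 10)*((⅕)*1/14))*10 = (2*((⅕)*(1/14)*1))*10 = (2*(1/70))*10 = (1/35)*10 = 2/7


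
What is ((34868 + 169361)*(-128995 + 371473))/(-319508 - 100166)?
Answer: -24760519731/209837 ≈ -1.1800e+5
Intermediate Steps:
((34868 + 169361)*(-128995 + 371473))/(-319508 - 100166) = (204229*242478)/(-419674) = 49521039462*(-1/419674) = -24760519731/209837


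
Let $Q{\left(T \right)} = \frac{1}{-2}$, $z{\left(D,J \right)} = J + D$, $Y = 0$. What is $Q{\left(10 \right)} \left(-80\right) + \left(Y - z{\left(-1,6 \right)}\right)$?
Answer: $35$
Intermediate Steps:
$z{\left(D,J \right)} = D + J$
$Q{\left(T \right)} = - \frac{1}{2}$
$Q{\left(10 \right)} \left(-80\right) + \left(Y - z{\left(-1,6 \right)}\right) = \left(- \frac{1}{2}\right) \left(-80\right) + \left(0 - \left(-1 + 6\right)\right) = 40 + \left(0 - 5\right) = 40 - 5 = 35$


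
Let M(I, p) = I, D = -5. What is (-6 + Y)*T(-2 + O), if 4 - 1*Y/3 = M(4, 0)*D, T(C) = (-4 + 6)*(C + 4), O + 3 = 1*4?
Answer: 396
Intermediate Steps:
O = 1 (O = -3 + 1*4 = -3 + 4 = 1)
T(C) = 8 + 2*C (T(C) = 2*(4 + C) = 8 + 2*C)
Y = 72 (Y = 12 - 12*(-5) = 12 - 3*(-20) = 12 + 60 = 72)
(-6 + Y)*T(-2 + O) = (-6 + 72)*(8 + 2*(-2 + 1)) = 66*(8 + 2*(-1)) = 66*(8 - 2) = 66*6 = 396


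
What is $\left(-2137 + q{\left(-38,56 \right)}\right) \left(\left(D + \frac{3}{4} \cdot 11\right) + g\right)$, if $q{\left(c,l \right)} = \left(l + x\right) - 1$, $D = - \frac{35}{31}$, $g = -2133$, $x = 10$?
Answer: $\frac{136549462}{31} \approx 4.4048 \cdot 10^{6}$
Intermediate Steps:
$D = - \frac{35}{31}$ ($D = \left(-35\right) \frac{1}{31} = - \frac{35}{31} \approx -1.129$)
$q{\left(c,l \right)} = 9 + l$ ($q{\left(c,l \right)} = \left(l + 10\right) - 1 = \left(10 + l\right) - 1 = 9 + l$)
$\left(-2137 + q{\left(-38,56 \right)}\right) \left(\left(D + \frac{3}{4} \cdot 11\right) + g\right) = \left(-2137 + \left(9 + 56\right)\right) \left(\left(- \frac{35}{31} + \frac{3}{4} \cdot 11\right) - 2133\right) = \left(-2137 + 65\right) \left(\left(- \frac{35}{31} + 3 \cdot \frac{1}{4} \cdot 11\right) - 2133\right) = - 2072 \left(\left(- \frac{35}{31} + \frac{3}{4} \cdot 11\right) - 2133\right) = - 2072 \left(\left(- \frac{35}{31} + \frac{33}{4}\right) - 2133\right) = - 2072 \left(\frac{883}{124} - 2133\right) = \left(-2072\right) \left(- \frac{263609}{124}\right) = \frac{136549462}{31}$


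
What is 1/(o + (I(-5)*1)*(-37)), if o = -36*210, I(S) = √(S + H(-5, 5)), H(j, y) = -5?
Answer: I/(-7560*I + 37*√10) ≈ -0.00013224 + 2.0467e-6*I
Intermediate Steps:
I(S) = √(-5 + S) (I(S) = √(S - 5) = √(-5 + S))
o = -7560
1/(o + (I(-5)*1)*(-37)) = 1/(-7560 + (√(-5 - 5)*1)*(-37)) = 1/(-7560 + (√(-10)*1)*(-37)) = 1/(-7560 + ((I*√10)*1)*(-37)) = 1/(-7560 + (I*√10)*(-37)) = 1/(-7560 - 37*I*√10)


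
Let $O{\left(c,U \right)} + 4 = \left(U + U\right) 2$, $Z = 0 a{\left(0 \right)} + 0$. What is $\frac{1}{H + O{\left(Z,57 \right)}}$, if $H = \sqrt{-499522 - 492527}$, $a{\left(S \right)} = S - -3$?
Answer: $\frac{224}{1042225} - \frac{i \sqrt{992049}}{1042225} \approx 0.00021492 - 0.00095566 i$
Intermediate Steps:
$a{\left(S \right)} = 3 + S$ ($a{\left(S \right)} = S + 3 = 3 + S$)
$Z = 0$ ($Z = 0 \left(3 + 0\right) + 0 = 0 \cdot 3 + 0 = 0 + 0 = 0$)
$O{\left(c,U \right)} = -4 + 4 U$ ($O{\left(c,U \right)} = -4 + \left(U + U\right) 2 = -4 + 2 U 2 = -4 + 4 U$)
$H = i \sqrt{992049}$ ($H = \sqrt{-992049} = i \sqrt{992049} \approx 996.02 i$)
$\frac{1}{H + O{\left(Z,57 \right)}} = \frac{1}{i \sqrt{992049} + \left(-4 + 4 \cdot 57\right)} = \frac{1}{i \sqrt{992049} + \left(-4 + 228\right)} = \frac{1}{i \sqrt{992049} + 224} = \frac{1}{224 + i \sqrt{992049}}$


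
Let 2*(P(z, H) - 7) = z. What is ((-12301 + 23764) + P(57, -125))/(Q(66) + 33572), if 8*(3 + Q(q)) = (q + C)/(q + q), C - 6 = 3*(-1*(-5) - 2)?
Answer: 4047472/11816315 ≈ 0.34253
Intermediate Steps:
P(z, H) = 7 + z/2
C = 15 (C = 6 + 3*(-1*(-5) - 2) = 6 + 3*(5 - 2) = 6 + 3*3 = 6 + 9 = 15)
Q(q) = -3 + (15 + q)/(16*q) (Q(q) = -3 + ((q + 15)/(q + q))/8 = -3 + ((15 + q)/((2*q)))/8 = -3 + ((15 + q)*(1/(2*q)))/8 = -3 + ((15 + q)/(2*q))/8 = -3 + (15 + q)/(16*q))
((-12301 + 23764) + P(57, -125))/(Q(66) + 33572) = ((-12301 + 23764) + (7 + (½)*57))/((1/16)*(15 - 47*66)/66 + 33572) = (11463 + (7 + 57/2))/((1/16)*(1/66)*(15 - 3102) + 33572) = (11463 + 71/2)/((1/16)*(1/66)*(-3087) + 33572) = 22997/(2*(-1029/352 + 33572)) = 22997/(2*(11816315/352)) = (22997/2)*(352/11816315) = 4047472/11816315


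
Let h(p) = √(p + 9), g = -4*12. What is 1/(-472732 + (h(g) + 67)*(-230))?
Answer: I/(2*(-244071*I + 115*√39)) ≈ -2.0486e-6 + 6.0279e-9*I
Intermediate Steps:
g = -48
h(p) = √(9 + p)
1/(-472732 + (h(g) + 67)*(-230)) = 1/(-472732 + (√(9 - 48) + 67)*(-230)) = 1/(-472732 + (√(-39) + 67)*(-230)) = 1/(-472732 + (I*√39 + 67)*(-230)) = 1/(-472732 + (67 + I*√39)*(-230)) = 1/(-472732 + (-15410 - 230*I*√39)) = 1/(-488142 - 230*I*√39)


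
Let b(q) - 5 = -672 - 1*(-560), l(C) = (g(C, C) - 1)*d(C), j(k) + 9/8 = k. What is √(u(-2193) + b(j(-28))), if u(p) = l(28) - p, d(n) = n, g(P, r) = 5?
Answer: √2198 ≈ 46.883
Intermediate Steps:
j(k) = -9/8 + k
l(C) = 4*C (l(C) = (5 - 1)*C = 4*C)
b(q) = -107 (b(q) = 5 + (-672 - 1*(-560)) = 5 + (-672 + 560) = 5 - 112 = -107)
u(p) = 112 - p (u(p) = 4*28 - p = 112 - p)
√(u(-2193) + b(j(-28))) = √((112 - 1*(-2193)) - 107) = √((112 + 2193) - 107) = √(2305 - 107) = √2198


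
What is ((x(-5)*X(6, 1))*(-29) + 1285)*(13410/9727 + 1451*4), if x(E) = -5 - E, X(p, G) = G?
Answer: 72562559630/9727 ≈ 7.4599e+6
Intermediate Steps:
((x(-5)*X(6, 1))*(-29) + 1285)*(13410/9727 + 1451*4) = (((-5 - 1*(-5))*1)*(-29) + 1285)*(13410/9727 + 1451*4) = (((-5 + 5)*1)*(-29) + 1285)*(13410*(1/9727) + 5804) = ((0*1)*(-29) + 1285)*(13410/9727 + 5804) = (0*(-29) + 1285)*(56468918/9727) = (0 + 1285)*(56468918/9727) = 1285*(56468918/9727) = 72562559630/9727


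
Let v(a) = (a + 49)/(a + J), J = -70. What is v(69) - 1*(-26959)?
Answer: 26841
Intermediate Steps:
v(a) = (49 + a)/(-70 + a) (v(a) = (a + 49)/(a - 70) = (49 + a)/(-70 + a))
v(69) - 1*(-26959) = (49 + 69)/(-70 + 69) - 1*(-26959) = 118/(-1) + 26959 = -1*118 + 26959 = -118 + 26959 = 26841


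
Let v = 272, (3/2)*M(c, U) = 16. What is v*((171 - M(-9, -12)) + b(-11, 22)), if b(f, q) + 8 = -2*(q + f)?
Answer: 106352/3 ≈ 35451.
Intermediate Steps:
M(c, U) = 32/3 (M(c, U) = (2/3)*16 = 32/3)
b(f, q) = -8 - 2*f - 2*q (b(f, q) = -8 - 2*(q + f) = -8 - 2*(f + q) = -8 + (-2*f - 2*q) = -8 - 2*f - 2*q)
v*((171 - M(-9, -12)) + b(-11, 22)) = 272*((171 - 1*32/3) + (-8 - 2*(-11) - 2*22)) = 272*((171 - 32/3) + (-8 + 22 - 44)) = 272*(481/3 - 30) = 272*(391/3) = 106352/3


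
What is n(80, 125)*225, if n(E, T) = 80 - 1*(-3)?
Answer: 18675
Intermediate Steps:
n(E, T) = 83 (n(E, T) = 80 + 3 = 83)
n(80, 125)*225 = 83*225 = 18675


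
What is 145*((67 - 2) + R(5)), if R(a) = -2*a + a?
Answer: 8700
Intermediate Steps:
R(a) = -a
145*((67 - 2) + R(5)) = 145*((67 - 2) - 1*5) = 145*(65 - 5) = 145*60 = 8700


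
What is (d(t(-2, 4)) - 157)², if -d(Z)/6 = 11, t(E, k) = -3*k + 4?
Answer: 49729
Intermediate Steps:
t(E, k) = 4 - 3*k
d(Z) = -66 (d(Z) = -6*11 = -66)
(d(t(-2, 4)) - 157)² = (-66 - 157)² = (-223)² = 49729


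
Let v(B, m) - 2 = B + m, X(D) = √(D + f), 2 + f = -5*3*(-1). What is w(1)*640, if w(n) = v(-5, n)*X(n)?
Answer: -1280*√14 ≈ -4789.3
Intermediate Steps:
f = 13 (f = -2 - 5*3*(-1) = -2 - 15*(-1) = -2 + 15 = 13)
X(D) = √(13 + D) (X(D) = √(D + 13) = √(13 + D))
v(B, m) = 2 + B + m (v(B, m) = 2 + (B + m) = 2 + B + m)
w(n) = √(13 + n)*(-3 + n) (w(n) = (2 - 5 + n)*√(13 + n) = (-3 + n)*√(13 + n) = √(13 + n)*(-3 + n))
w(1)*640 = (√(13 + 1)*(-3 + 1))*640 = (√14*(-2))*640 = -2*√14*640 = -1280*√14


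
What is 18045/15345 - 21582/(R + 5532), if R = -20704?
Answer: 6721717/2586826 ≈ 2.5984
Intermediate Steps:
18045/15345 - 21582/(R + 5532) = 18045/15345 - 21582/(-20704 + 5532) = 18045*(1/15345) - 21582/(-15172) = 401/341 - 21582*(-1/15172) = 401/341 + 10791/7586 = 6721717/2586826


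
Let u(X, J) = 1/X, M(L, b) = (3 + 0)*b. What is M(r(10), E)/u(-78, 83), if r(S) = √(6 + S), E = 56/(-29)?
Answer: 13104/29 ≈ 451.86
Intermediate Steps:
E = -56/29 (E = 56*(-1/29) = -56/29 ≈ -1.9310)
M(L, b) = 3*b
M(r(10), E)/u(-78, 83) = (3*(-56/29))/(1/(-78)) = -168/(29*(-1/78)) = -168/29*(-78) = 13104/29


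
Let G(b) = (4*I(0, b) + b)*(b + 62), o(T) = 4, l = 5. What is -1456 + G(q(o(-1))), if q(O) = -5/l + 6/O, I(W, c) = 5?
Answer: -699/4 ≈ -174.75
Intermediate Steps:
q(O) = -1 + 6/O (q(O) = -5/5 + 6/O = -5*⅕ + 6/O = -1 + 6/O)
G(b) = (20 + b)*(62 + b) (G(b) = (4*5 + b)*(b + 62) = (20 + b)*(62 + b))
-1456 + G(q(o(-1))) = -1456 + (1240 + ((6 - 1*4)/4)² + 82*((6 - 1*4)/4)) = -1456 + (1240 + ((6 - 4)/4)² + 82*((6 - 4)/4)) = -1456 + (1240 + ((¼)*2)² + 82*((¼)*2)) = -1456 + (1240 + (½)² + 82*(½)) = -1456 + (1240 + ¼ + 41) = -1456 + 5125/4 = -699/4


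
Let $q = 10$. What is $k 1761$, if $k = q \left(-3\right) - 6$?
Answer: $-63396$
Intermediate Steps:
$k = -36$ ($k = 10 \left(-3\right) - 6 = -30 - 6 = -36$)
$k 1761 = \left(-36\right) 1761 = -63396$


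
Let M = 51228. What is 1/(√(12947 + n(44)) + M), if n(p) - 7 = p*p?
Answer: 25614/1312146547 - √14890/2624293094 ≈ 1.9474e-5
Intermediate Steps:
n(p) = 7 + p² (n(p) = 7 + p*p = 7 + p²)
1/(√(12947 + n(44)) + M) = 1/(√(12947 + (7 + 44²)) + 51228) = 1/(√(12947 + (7 + 1936)) + 51228) = 1/(√(12947 + 1943) + 51228) = 1/(√14890 + 51228) = 1/(51228 + √14890)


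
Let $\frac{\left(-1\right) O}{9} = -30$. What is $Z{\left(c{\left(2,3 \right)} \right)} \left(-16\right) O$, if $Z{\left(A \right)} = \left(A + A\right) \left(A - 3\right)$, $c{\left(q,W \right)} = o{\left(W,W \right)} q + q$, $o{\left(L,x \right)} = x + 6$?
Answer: $-2937600$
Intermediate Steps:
$O = 270$ ($O = \left(-9\right) \left(-30\right) = 270$)
$o{\left(L,x \right)} = 6 + x$
$c{\left(q,W \right)} = q + q \left(6 + W\right)$ ($c{\left(q,W \right)} = \left(6 + W\right) q + q = q \left(6 + W\right) + q = q + q \left(6 + W\right)$)
$Z{\left(A \right)} = 2 A \left(-3 + A\right)$
$Z{\left(c{\left(2,3 \right)} \right)} \left(-16\right) O = 2 \cdot 2 \left(7 + 3\right) \left(-3 + 2 \left(7 + 3\right)\right) \left(-16\right) 270 = 2 \cdot 2 \cdot 10 \left(-3 + 2 \cdot 10\right) \left(-16\right) 270 = 2 \cdot 20 \left(-3 + 20\right) \left(-16\right) 270 = 2 \cdot 20 \cdot 17 \left(-16\right) 270 = 680 \left(-16\right) 270 = \left(-10880\right) 270 = -2937600$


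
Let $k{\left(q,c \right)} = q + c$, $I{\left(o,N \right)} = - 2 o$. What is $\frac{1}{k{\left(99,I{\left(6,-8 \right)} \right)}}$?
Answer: $\frac{1}{87} \approx 0.011494$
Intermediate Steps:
$k{\left(q,c \right)} = c + q$
$\frac{1}{k{\left(99,I{\left(6,-8 \right)} \right)}} = \frac{1}{\left(-2\right) 6 + 99} = \frac{1}{-12 + 99} = \frac{1}{87}$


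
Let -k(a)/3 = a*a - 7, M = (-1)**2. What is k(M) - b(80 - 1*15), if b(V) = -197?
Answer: 215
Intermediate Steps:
M = 1
k(a) = 21 - 3*a**2 (k(a) = -3*(a*a - 7) = -3*(a**2 - 7) = -3*(-7 + a**2) = 21 - 3*a**2)
k(M) - b(80 - 1*15) = (21 - 3*1**2) - 1*(-197) = (21 - 3*1) + 197 = (21 - 3) + 197 = 18 + 197 = 215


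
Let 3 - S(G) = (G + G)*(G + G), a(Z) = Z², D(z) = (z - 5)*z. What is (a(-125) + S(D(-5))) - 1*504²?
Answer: -248388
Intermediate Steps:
D(z) = z*(-5 + z) (D(z) = (-5 + z)*z = z*(-5 + z))
S(G) = 3 - 4*G² (S(G) = 3 - (G + G)*(G + G) = 3 - 2*G*2*G = 3 - 4*G²)
(a(-125) + S(D(-5))) - 1*504² = ((-125)² + (3 - 4*25*(-5 - 5)²)) - 1*504² = (15625 + (3 - 4*(-5*(-10))²)) - 1*254016 = (15625 + (3 - 4*50²)) - 254016 = (15625 + (3 - 4*2500)) - 254016 = (15625 + (3 - 10000)) - 254016 = (15625 - 9997) - 254016 = 5628 - 254016 = -248388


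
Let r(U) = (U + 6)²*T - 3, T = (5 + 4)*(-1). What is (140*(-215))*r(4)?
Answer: 27180300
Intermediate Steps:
T = -9 (T = 9*(-1) = -9)
r(U) = -3 - 9*(6 + U)² (r(U) = (U + 6)²*(-9) - 3 = (6 + U)²*(-9) - 3 = -9*(6 + U)² - 3 = -3 - 9*(6 + U)²)
(140*(-215))*r(4) = (140*(-215))*(-3 - 9*(6 + 4)²) = -30100*(-3 - 9*10²) = -30100*(-3 - 9*100) = -30100*(-3 - 900) = -30100*(-903) = 27180300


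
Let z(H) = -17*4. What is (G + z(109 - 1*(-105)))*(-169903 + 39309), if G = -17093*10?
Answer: 22331312812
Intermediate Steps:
z(H) = -68
G = -170930
(G + z(109 - 1*(-105)))*(-169903 + 39309) = (-170930 - 68)*(-169903 + 39309) = -170998*(-130594) = 22331312812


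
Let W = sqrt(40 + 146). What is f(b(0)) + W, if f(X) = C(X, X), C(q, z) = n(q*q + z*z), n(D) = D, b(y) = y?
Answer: sqrt(186) ≈ 13.638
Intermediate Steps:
W = sqrt(186) ≈ 13.638
C(q, z) = q**2 + z**2 (C(q, z) = q*q + z*z = q**2 + z**2)
f(X) = 2*X**2 (f(X) = X**2 + X**2 = 2*X**2)
f(b(0)) + W = 2*0**2 + sqrt(186) = 2*0 + sqrt(186) = 0 + sqrt(186) = sqrt(186)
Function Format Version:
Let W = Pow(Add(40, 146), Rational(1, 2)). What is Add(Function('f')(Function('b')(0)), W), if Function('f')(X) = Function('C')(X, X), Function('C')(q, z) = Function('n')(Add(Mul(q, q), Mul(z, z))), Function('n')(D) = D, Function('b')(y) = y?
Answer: Pow(186, Rational(1, 2)) ≈ 13.638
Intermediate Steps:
W = Pow(186, Rational(1, 2)) ≈ 13.638
Function('C')(q, z) = Add(Pow(q, 2), Pow(z, 2)) (Function('C')(q, z) = Add(Mul(q, q), Mul(z, z)) = Add(Pow(q, 2), Pow(z, 2)))
Function('f')(X) = Mul(2, Pow(X, 2)) (Function('f')(X) = Add(Pow(X, 2), Pow(X, 2)) = Mul(2, Pow(X, 2)))
Add(Function('f')(Function('b')(0)), W) = Add(Mul(2, Pow(0, 2)), Pow(186, Rational(1, 2))) = Add(Mul(2, 0), Pow(186, Rational(1, 2))) = Add(0, Pow(186, Rational(1, 2))) = Pow(186, Rational(1, 2))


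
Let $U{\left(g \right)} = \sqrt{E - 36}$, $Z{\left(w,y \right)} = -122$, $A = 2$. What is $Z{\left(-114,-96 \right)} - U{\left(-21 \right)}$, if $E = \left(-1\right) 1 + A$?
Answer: $-122 - i \sqrt{35} \approx -122.0 - 5.9161 i$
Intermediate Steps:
$E = 1$ ($E = \left(-1\right) 1 + 2 = -1 + 2 = 1$)
$U{\left(g \right)} = i \sqrt{35}$ ($U{\left(g \right)} = \sqrt{1 - 36} = \sqrt{-35} = i \sqrt{35}$)
$Z{\left(-114,-96 \right)} - U{\left(-21 \right)} = -122 - i \sqrt{35}$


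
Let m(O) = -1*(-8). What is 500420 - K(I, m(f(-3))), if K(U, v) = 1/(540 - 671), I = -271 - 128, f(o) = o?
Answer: 65555021/131 ≈ 5.0042e+5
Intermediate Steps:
m(O) = 8
I = -399
K(U, v) = -1/131 (K(U, v) = 1/(-131) = -1/131)
500420 - K(I, m(f(-3))) = 500420 - 1*(-1/131) = 500420 + 1/131 = 65555021/131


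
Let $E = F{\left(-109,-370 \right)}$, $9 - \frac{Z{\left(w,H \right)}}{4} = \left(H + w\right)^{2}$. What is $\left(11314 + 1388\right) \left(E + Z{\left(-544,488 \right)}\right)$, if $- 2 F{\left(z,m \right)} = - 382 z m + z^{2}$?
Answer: $97609554213$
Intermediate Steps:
$Z{\left(w,H \right)} = 36 - 4 \left(H + w\right)^{2}$
$F{\left(z,m \right)} = - \frac{z^{2}}{2} + 191 m z$ ($F{\left(z,m \right)} = - \frac{- 382 z m + z^{2}}{2} = - \frac{- 382 m z + z^{2}}{2} = - \frac{z^{2} - 382 m z}{2} = - \frac{z^{2}}{2} + 191 m z$)
$E = \frac{15394179}{2}$ ($E = \frac{1}{2} \left(-109\right) \left(\left(-1\right) \left(-109\right) + 382 \left(-370\right)\right) = \frac{1}{2} \left(-109\right) \left(109 - 141340\right) = \frac{1}{2} \left(-109\right) \left(-141231\right) = \frac{15394179}{2} \approx 7.6971 \cdot 10^{6}$)
$\left(11314 + 1388\right) \left(E + Z{\left(-544,488 \right)}\right) = \left(11314 + 1388\right) \left(\frac{15394179}{2} + \left(36 - 4 \left(488 - 544\right)^{2}\right)\right) = 12702 \left(\frac{15394179}{2} + \left(36 - 4 \left(-56\right)^{2}\right)\right) = 12702 \left(\frac{15394179}{2} + \left(36 - 12544\right)\right) = 12702 \left(\frac{15394179}{2} - 12508\right) = 12702 \cdot \frac{15369163}{2} = 97609554213$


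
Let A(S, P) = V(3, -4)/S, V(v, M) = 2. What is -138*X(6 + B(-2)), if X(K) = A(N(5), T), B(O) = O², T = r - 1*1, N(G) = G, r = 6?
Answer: -276/5 ≈ -55.200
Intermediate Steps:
T = 5 (T = 6 - 1*1 = 6 - 1 = 5)
A(S, P) = 2/S
X(K) = ⅖ (X(K) = 2/5 = 2*(⅕) = ⅖)
-138*X(6 + B(-2)) = -138*⅖ = -276/5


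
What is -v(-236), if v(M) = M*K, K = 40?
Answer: 9440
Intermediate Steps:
v(M) = 40*M (v(M) = M*40 = 40*M)
-v(-236) = -40*(-236) = -1*(-9440) = 9440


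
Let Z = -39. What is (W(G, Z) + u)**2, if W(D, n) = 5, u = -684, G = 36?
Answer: 461041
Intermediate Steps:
(W(G, Z) + u)**2 = (5 - 684)**2 = (-679)**2 = 461041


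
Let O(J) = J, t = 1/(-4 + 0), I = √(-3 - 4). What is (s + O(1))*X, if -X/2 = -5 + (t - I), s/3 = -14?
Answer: -861/2 - 82*I*√7 ≈ -430.5 - 216.95*I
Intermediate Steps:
s = -42 (s = 3*(-14) = -42)
I = I*√7 (I = √(-7) = I*√7 ≈ 2.6458*I)
t = -¼ (t = 1/(-4) = -¼ ≈ -0.25000)
X = 21/2 + 2*I*√7 (X = -2*(-5 + (-¼ - I*√7)) = -2*(-21/4 - I*√7) = 21/2 + 2*I*√7 ≈ 10.5 + 5.2915*I)
(s + O(1))*X = (-42 + 1)*(21/2 + 2*I*√7) = -41*(21/2 + 2*I*√7) = -861/2 - 82*I*√7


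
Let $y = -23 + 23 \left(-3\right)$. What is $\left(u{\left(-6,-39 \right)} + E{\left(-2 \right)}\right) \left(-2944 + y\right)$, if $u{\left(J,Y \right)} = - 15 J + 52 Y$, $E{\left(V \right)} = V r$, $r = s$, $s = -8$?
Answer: $5835192$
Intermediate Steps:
$r = -8$
$E{\left(V \right)} = - 8 V$ ($E{\left(V \right)} = V \left(-8\right) = - 8 V$)
$y = -92$ ($y = -23 - 69 = -92$)
$\left(u{\left(-6,-39 \right)} + E{\left(-2 \right)}\right) \left(-2944 + y\right) = \left(\left(\left(-15\right) \left(-6\right) + 52 \left(-39\right)\right) - -16\right) \left(-2944 - 92\right) = \left(\left(90 - 2028\right) + 16\right) \left(-3036\right) = \left(-1938 + 16\right) \left(-3036\right) = \left(-1922\right) \left(-3036\right) = 5835192$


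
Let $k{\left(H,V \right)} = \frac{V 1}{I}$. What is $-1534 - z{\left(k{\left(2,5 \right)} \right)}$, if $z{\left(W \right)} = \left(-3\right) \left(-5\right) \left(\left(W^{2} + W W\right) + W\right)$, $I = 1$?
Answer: $-2359$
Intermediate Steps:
$k{\left(H,V \right)} = V$ ($k{\left(H,V \right)} = \frac{V 1}{1} = V 1 = V$)
$z{\left(W \right)} = 15 W + 30 W^{2}$ ($z{\left(W \right)} = 15 \left(\left(W^{2} + W^{2}\right) + W\right) = 15 \left(2 W^{2} + W\right) = 15 \left(W + 2 W^{2}\right) = 15 W + 30 W^{2}$)
$-1534 - z{\left(k{\left(2,5 \right)} \right)} = -1534 - 15 \cdot 5 \left(1 + 2 \cdot 5\right) = -1534 - 15 \cdot 5 \left(1 + 10\right) = -1534 - 15 \cdot 5 \cdot 11 = -1534 - 825 = -2359$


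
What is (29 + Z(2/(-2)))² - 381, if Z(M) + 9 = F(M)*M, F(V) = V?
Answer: 60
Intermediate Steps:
Z(M) = -9 + M² (Z(M) = -9 + M*M = -9 + M²)
(29 + Z(2/(-2)))² - 381 = (29 + (-9 + (2/(-2))²))² - 381 = (29 + (-9 + (2*(-½))²))² - 381 = (29 + (-9 + (-1)²))² - 381 = (29 + (-9 + 1))² - 381 = (29 - 8)² - 381 = 21² - 381 = 441 - 381 = 60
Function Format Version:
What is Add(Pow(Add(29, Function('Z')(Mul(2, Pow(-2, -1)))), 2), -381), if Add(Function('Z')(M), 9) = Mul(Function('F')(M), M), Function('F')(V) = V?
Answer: 60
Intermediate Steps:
Function('Z')(M) = Add(-9, Pow(M, 2)) (Function('Z')(M) = Add(-9, Mul(M, M)) = Add(-9, Pow(M, 2)))
Add(Pow(Add(29, Function('Z')(Mul(2, Pow(-2, -1)))), 2), -381) = Add(Pow(Add(29, Add(-9, Pow(Mul(2, Pow(-2, -1)), 2))), 2), -381) = Add(Pow(Add(29, Add(-9, Pow(Mul(2, Rational(-1, 2)), 2))), 2), -381) = Add(Pow(Add(29, Add(-9, Pow(-1, 2))), 2), -381) = Add(Pow(Add(29, Add(-9, 1)), 2), -381) = Add(Pow(Add(29, -8), 2), -381) = Add(Pow(21, 2), -381) = Add(441, -381) = 60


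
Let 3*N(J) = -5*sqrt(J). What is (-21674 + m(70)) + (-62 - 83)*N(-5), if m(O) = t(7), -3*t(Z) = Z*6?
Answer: -21688 + 725*I*sqrt(5)/3 ≈ -21688.0 + 540.38*I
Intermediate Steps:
N(J) = -5*sqrt(J)/3 (N(J) = (-5*sqrt(J))/3 = -5*sqrt(J)/3)
t(Z) = -2*Z (t(Z) = -Z*6/3 = -2*Z)
m(O) = -14 (m(O) = -2*7 = -14)
(-21674 + m(70)) + (-62 - 83)*N(-5) = (-21674 - 14) + (-62 - 83)*(-5*I*sqrt(5)/3) = -21688 - (-725)*I*sqrt(5)/3 = -21688 + 725*I*sqrt(5)/3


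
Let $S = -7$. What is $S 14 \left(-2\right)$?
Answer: $196$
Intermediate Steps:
$S 14 \left(-2\right) = \left(-7\right) 14 \left(-2\right) = \left(-98\right) \left(-2\right) = 196$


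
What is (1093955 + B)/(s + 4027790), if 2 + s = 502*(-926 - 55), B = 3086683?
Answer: 696773/589221 ≈ 1.1825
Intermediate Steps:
s = -492464 (s = -2 + 502*(-926 - 55) = -2 + 502*(-981) = -2 - 492462 = -492464)
(1093955 + B)/(s + 4027790) = (1093955 + 3086683)/(-492464 + 4027790) = 4180638/3535326 = 4180638*(1/3535326) = 696773/589221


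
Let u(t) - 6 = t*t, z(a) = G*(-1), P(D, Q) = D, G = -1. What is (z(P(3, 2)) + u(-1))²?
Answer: 64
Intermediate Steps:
z(a) = 1 (z(a) = -1*(-1) = 1)
u(t) = 6 + t² (u(t) = 6 + t*t = 6 + t²)
(z(P(3, 2)) + u(-1))² = (1 + (6 + (-1)²))² = (1 + (6 + 1))² = (1 + 7)² = 8² = 64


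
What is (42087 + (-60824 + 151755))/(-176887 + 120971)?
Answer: -66509/27958 ≈ -2.3789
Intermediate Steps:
(42087 + (-60824 + 151755))/(-176887 + 120971) = (42087 + 90931)/(-55916) = 133018*(-1/55916) = -66509/27958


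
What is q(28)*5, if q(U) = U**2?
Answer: 3920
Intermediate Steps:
q(28)*5 = 28**2*5 = 784*5 = 3920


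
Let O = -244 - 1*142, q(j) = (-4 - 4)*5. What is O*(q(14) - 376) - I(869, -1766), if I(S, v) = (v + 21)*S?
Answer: 1676981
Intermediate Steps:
q(j) = -40 (q(j) = -8*5 = -40)
I(S, v) = S*(21 + v) (I(S, v) = (21 + v)*S = S*(21 + v))
O = -386 (O = -244 - 142 = -386)
O*(q(14) - 376) - I(869, -1766) = -386*(-40 - 376) - 869*(21 - 1766) = -386*(-416) - 869*(-1745) = 160576 - 1*(-1516405) = 160576 + 1516405 = 1676981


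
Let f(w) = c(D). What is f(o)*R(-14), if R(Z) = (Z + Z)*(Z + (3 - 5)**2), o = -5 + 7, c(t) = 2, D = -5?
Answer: 560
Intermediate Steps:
o = 2
f(w) = 2
R(Z) = 2*Z*(4 + Z) (R(Z) = (2*Z)*(Z + (-2)**2) = (2*Z)*(Z + 4) = (2*Z)*(4 + Z) = 2*Z*(4 + Z))
f(o)*R(-14) = 2*(2*(-14)*(4 - 14)) = 2*(2*(-14)*(-10)) = 2*280 = 560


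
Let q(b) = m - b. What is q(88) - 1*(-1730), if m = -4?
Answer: 1638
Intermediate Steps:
q(b) = -4 - b
q(88) - 1*(-1730) = (-4 - 1*88) - 1*(-1730) = (-4 - 88) + 1730 = -92 + 1730 = 1638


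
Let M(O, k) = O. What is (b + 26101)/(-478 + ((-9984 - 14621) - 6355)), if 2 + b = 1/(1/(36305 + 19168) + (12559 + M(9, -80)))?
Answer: -9097911313654/10959045749135 ≈ -0.83017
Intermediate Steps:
b = -1394313857/697184665 (b = -2 + 1/(1/(36305 + 19168) + (12559 + 9)) = -2 + 1/(1/55473 + 12568) = -2 + 1/(697184665/55473) = -2 + 55473/697184665 = -1394313857/697184665 ≈ -1.9999)
(b + 26101)/(-478 + ((-9984 - 14621) - 6355)) = (-1394313857/697184665 + 26101)/(-478 + ((-9984 - 14621) - 6355)) = 18195822627308/(697184665*(-478 + (-24605 - 6355))) = 18195822627308/(697184665*(-478 - 30960)) = (18195822627308/697184665)/(-31438) = (18195822627308/697184665)*(-1/31438) = -9097911313654/10959045749135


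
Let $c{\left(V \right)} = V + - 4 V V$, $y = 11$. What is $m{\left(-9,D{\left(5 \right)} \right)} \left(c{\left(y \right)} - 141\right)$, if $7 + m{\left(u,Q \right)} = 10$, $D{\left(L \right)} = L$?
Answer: $-1842$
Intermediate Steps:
$c{\left(V \right)} = V - 4 V^{2}$
$m{\left(u,Q \right)} = 3$ ($m{\left(u,Q \right)} = -7 + 10 = 3$)
$m{\left(-9,D{\left(5 \right)} \right)} \left(c{\left(y \right)} - 141\right) = 3 \left(11 \left(1 - 44\right) - 141\right) = 3 \left(11 \left(-43\right) - 141\right) = 3 \left(-473 - 141\right) = 3 \left(-614\right) = -1842$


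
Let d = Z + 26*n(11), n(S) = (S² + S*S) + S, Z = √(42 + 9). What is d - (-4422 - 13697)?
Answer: 24697 + √51 ≈ 24704.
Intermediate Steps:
Z = √51 ≈ 7.1414
n(S) = S + 2*S² (n(S) = (S² + S²) + S = 2*S² + S = S + 2*S²)
d = 6578 + √51 (d = √51 + 26*(11*(1 + 2*11)) = √51 + 26*(11*(1 + 22)) = √51 + 26*(11*23) = √51 + 26*253 = √51 + 6578 = 6578 + √51 ≈ 6585.1)
d - (-4422 - 13697) = (6578 + √51) - (-4422 - 13697) = (6578 + √51) - 1*(-18119) = (6578 + √51) + 18119 = 24697 + √51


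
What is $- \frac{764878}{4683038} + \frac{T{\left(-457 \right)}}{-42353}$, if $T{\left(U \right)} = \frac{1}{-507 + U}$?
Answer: $- \frac{15614328822669}{95600221455548} \approx -0.16333$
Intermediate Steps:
$- \frac{764878}{4683038} + \frac{T{\left(-457 \right)}}{-42353} = - \frac{764878}{4683038} + \frac{1}{\left(-507 - 457\right) \left(-42353\right)} = \left(-764878\right) \frac{1}{4683038} + \frac{1}{-964} \left(- \frac{1}{42353}\right) = - \frac{382439}{2341519} - - \frac{1}{40828292} = - \frac{382439}{2341519} + \frac{1}{40828292} = - \frac{15614328822669}{95600221455548}$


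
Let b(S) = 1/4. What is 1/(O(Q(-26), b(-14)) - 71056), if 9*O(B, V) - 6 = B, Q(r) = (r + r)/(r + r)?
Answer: -9/639497 ≈ -1.4074e-5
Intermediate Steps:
b(S) = ¼
Q(r) = 1 (Q(r) = (2*r)/((2*r)) = (2*r)*(1/(2*r)) = 1)
O(B, V) = ⅔ + B/9
1/(O(Q(-26), b(-14)) - 71056) = 1/((⅔ + (⅑)*1) - 71056) = 1/((⅔ + ⅑) - 71056) = 1/(7/9 - 71056) = 1/(-639497/9) = -9/639497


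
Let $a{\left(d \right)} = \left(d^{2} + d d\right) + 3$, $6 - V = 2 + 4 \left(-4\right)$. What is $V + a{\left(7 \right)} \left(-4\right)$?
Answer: $-384$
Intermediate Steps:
$V = 20$ ($V = 6 - \left(2 + 4 \left(-4\right)\right) = 6 - \left(2 - 16\right) = 6 - -14 = 6 + 14 = 20$)
$a{\left(d \right)} = 3 + 2 d^{2}$ ($a{\left(d \right)} = \left(d^{2} + d^{2}\right) + 3 = 2 d^{2} + 3 = 3 + 2 d^{2}$)
$V + a{\left(7 \right)} \left(-4\right) = 20 + \left(3 + 2 \cdot 7^{2}\right) \left(-4\right) = 20 + \left(3 + 2 \cdot 49\right) \left(-4\right) = 20 + \left(3 + 98\right) \left(-4\right) = 20 + 101 \left(-4\right) = 20 - 404 = -384$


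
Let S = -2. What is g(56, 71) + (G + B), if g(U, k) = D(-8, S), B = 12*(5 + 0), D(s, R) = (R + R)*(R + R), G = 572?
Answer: 648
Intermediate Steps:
D(s, R) = 4*R**2 (D(s, R) = (2*R)*(2*R) = 4*R**2)
B = 60 (B = 12*5 = 60)
g(U, k) = 16 (g(U, k) = 4*(-2)**2 = 4*4 = 16)
g(56, 71) + (G + B) = 16 + (572 + 60) = 16 + 632 = 648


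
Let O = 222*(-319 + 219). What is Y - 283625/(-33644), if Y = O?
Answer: -746613175/33644 ≈ -22192.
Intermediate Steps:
O = -22200 (O = 222*(-100) = -22200)
Y = -22200
Y - 283625/(-33644) = -22200 - 283625/(-33644) = -22200 - 283625*(-1/33644) = -22200 + 283625/33644 = -746613175/33644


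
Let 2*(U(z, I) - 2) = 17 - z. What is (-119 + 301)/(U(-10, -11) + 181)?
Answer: 364/393 ≈ 0.92621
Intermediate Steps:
U(z, I) = 21/2 - z/2 (U(z, I) = 2 + (17 - z)/2 = 2 + (17/2 - z/2) = 21/2 - z/2)
(-119 + 301)/(U(-10, -11) + 181) = (-119 + 301)/((21/2 - ½*(-10)) + 181) = 182/((21/2 + 5) + 181) = 182/(31/2 + 181) = 182/(393/2) = 182*(2/393) = 364/393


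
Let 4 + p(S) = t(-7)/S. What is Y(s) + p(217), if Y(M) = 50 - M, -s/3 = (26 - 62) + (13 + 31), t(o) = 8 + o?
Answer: 15191/217 ≈ 70.005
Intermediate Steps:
s = -24 (s = -3*((26 - 62) + (13 + 31)) = -3*(-36 + 44) = -3*8 = -24)
p(S) = -4 + 1/S (p(S) = -4 + (8 - 7)/S = -4 + 1/S)
Y(s) + p(217) = (50 - 1*(-24)) + (-4 + 1/217) = (50 + 24) + (-4 + 1/217) = 74 - 867/217 = 15191/217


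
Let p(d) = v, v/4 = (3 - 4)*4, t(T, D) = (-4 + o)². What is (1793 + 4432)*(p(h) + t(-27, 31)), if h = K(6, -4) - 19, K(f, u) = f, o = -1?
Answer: 56025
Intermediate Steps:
t(T, D) = 25 (t(T, D) = (-4 - 1)² = (-5)² = 25)
h = -13 (h = 6 - 19 = -13)
v = -16 (v = 4*((3 - 4)*4) = 4*(-1*4) = 4*(-4) = -16)
p(d) = -16
(1793 + 4432)*(p(h) + t(-27, 31)) = (1793 + 4432)*(-16 + 25) = 6225*9 = 56025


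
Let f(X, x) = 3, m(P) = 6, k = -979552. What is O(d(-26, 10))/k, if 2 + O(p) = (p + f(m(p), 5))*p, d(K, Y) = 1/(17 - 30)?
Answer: 47/20693036 ≈ 2.2713e-6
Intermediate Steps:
d(K, Y) = -1/13 (d(K, Y) = 1/(-13) = -1/13)
O(p) = -2 + p*(3 + p) (O(p) = -2 + (p + 3)*p = -2 + (3 + p)*p = -2 + p*(3 + p))
O(d(-26, 10))/k = (-2 + (-1/13)**2 + 3*(-1/13))/(-979552) = (-2 + 1/169 - 3/13)*(-1/979552) = -376/169*(-1/979552) = 47/20693036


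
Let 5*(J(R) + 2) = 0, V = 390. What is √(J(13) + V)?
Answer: 2*√97 ≈ 19.698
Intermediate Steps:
J(R) = -2 (J(R) = -2 + (⅕)*0 = -2 + 0 = -2)
√(J(13) + V) = √(-2 + 390) = √388 = 2*√97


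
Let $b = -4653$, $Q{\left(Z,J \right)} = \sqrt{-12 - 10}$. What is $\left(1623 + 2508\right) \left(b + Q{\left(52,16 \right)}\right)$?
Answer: $-19221543 + 4131 i \sqrt{22} \approx -1.9222 \cdot 10^{7} + 19376.0 i$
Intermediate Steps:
$Q{\left(Z,J \right)} = i \sqrt{22}$ ($Q{\left(Z,J \right)} = \sqrt{-22} = i \sqrt{22}$)
$\left(1623 + 2508\right) \left(b + Q{\left(52,16 \right)}\right) = \left(1623 + 2508\right) \left(-4653 + i \sqrt{22}\right) = 4131 \left(-4653 + i \sqrt{22}\right) = -19221543 + 4131 i \sqrt{22}$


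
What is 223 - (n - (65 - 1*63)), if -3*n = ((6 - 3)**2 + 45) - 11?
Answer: 718/3 ≈ 239.33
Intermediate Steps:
n = -43/3 (n = -(((6 - 3)**2 + 45) - 11)/3 = -((3**2 + 45) - 11)/3 = -((9 + 45) - 11)/3 = -(54 - 11)/3 = -1/3*43 = -43/3 ≈ -14.333)
223 - (n - (65 - 1*63)) = 223 - (-43/3 - (65 - 1*63)) = 223 - (-43/3 - (65 - 63)) = 223 - (-43/3 - 1*2) = 223 - (-43/3 - 2) = 223 - 1*(-49/3) = 223 + 49/3 = 718/3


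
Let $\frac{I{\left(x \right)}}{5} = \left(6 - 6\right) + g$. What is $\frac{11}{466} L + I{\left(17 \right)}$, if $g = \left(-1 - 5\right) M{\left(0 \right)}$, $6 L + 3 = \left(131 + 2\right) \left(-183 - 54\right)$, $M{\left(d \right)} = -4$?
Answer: $- \frac{937}{233} \approx -4.0215$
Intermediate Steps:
$L = -5254$ ($L = - \frac{1}{2} + \frac{\left(131 + 2\right) \left(-183 - 54\right)}{6} = - \frac{1}{2} + \frac{133 \left(-237\right)}{6} = - \frac{1}{2} + \frac{1}{6} \left(-31521\right) = - \frac{1}{2} - \frac{10507}{2} = -5254$)
$g = 24$ ($g = \left(-1 - 5\right) \left(-4\right) = \left(-6\right) \left(-4\right) = 24$)
$I{\left(x \right)} = 120$ ($I{\left(x \right)} = 5 \left(\left(6 - 6\right) + 24\right) = 5 \left(0 + 24\right) = 5 \cdot 24 = 120$)
$\frac{11}{466} L + I{\left(17 \right)} = \frac{11}{466} \left(-5254\right) + 120 = - \frac{28897}{233} + 120 = - \frac{937}{233}$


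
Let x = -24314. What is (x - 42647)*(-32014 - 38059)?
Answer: 4692158153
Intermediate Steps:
(x - 42647)*(-32014 - 38059) = (-24314 - 42647)*(-32014 - 38059) = -66961*(-70073) = 4692158153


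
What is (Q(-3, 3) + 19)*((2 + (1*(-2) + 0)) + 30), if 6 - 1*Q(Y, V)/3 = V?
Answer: 840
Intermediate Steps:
Q(Y, V) = 18 - 3*V
(Q(-3, 3) + 19)*((2 + (1*(-2) + 0)) + 30) = ((18 - 3*3) + 19)*((2 + (1*(-2) + 0)) + 30) = ((18 - 9) + 19)*((2 + (-2 + 0)) + 30) = (9 + 19)*((2 - 2) + 30) = 28*(0 + 30) = 28*30 = 840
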